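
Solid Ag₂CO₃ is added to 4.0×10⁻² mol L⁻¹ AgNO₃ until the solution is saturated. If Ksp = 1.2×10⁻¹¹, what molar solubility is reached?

7.5×10⁻⁹ M

Ag₂CO₃(s) ⇌ 2 Ag⁺(aq) + CO₃²⁻(aq)
The solution already contains Ag⁺ at 4.0×10⁻² mol L⁻¹. Let s be the molar solubility of Ag₂CO₃.
[Ag⁺] ≈ 4.0×10⁻² mol L⁻¹ (common ion dominates); [CO₃²⁻] = s.
Ksp = [Ag⁺]^2[CO₃²⁻] = (4.0×10⁻²)^2s
s = 1.2×10⁻¹¹ / (4.0×10⁻²)^2 = 7.5×10⁻⁹
s = 7.5×10⁻⁹ mol L⁻¹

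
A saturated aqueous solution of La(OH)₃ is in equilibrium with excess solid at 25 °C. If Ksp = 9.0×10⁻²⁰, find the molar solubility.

7.6×10⁻⁶ M

La(OH)₃(s) ⇌ La³⁺(aq) + 3 OH⁻(aq)
With molar solubility s: [La³⁺] = s, [OH⁻] = 3s.
Ksp = [La³⁺][OH⁻]^3 = s · (3s)^3 = 27s^4
27s^4 = 9.0×10⁻²⁰  ⇒  s^4 = 3.3×10⁻²¹
Taking the 4th root, s = 7.6×10⁻⁶ M.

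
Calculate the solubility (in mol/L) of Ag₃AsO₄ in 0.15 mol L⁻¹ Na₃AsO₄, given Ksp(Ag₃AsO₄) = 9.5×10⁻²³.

Ag₃AsO₄(s) ⇌ 3 Ag⁺(aq) + AsO₄³⁻(aq)
The solution already contains AsO₄³⁻ at 0.15 mol L⁻¹. Let s be the molar solubility of Ag₃AsO₄.
[AsO₄³⁻] ≈ 0.15 mol L⁻¹ (common ion dominates); [Ag⁺] = 3s.
Ksp = [Ag⁺]^3[AsO₄³⁻] = (3s)^3(0.15)
(3s)^3 = 9.5×10⁻²³ / (0.15) = 6.3×10⁻²²
s = 2.9×10⁻⁸ mol L⁻¹

2.9×10⁻⁸ M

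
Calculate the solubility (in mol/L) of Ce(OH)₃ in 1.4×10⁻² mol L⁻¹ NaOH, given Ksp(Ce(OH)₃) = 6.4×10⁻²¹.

2.3×10⁻¹⁵ M

Ce(OH)₃(s) ⇌ Ce³⁺(aq) + 3 OH⁻(aq)
With OH⁻ already at 1.4×10⁻² mol L⁻¹ and s small, take [OH⁻] ≈ 1.4×10⁻² mol L⁻¹ and [Ce³⁺] = s.
Ksp = [Ce³⁺][OH⁻]^3 = s(1.4×10⁻²)^3
s = 6.4×10⁻²¹ / (1.4×10⁻²)^3 = 2.3×10⁻¹⁵
s = 2.3×10⁻¹⁵ mol L⁻¹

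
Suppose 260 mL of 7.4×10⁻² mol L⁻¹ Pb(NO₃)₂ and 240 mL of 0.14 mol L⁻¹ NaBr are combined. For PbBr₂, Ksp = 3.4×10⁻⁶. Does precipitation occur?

The combined volume is 500 mL.
[Pb²⁺] = (7.4×10⁻²)(260)/500 = 3.8×10⁻² mol L⁻¹
[Br⁻] = (0.14)(240)/500 = 6.7×10⁻² mol L⁻¹
Q = [Pb²⁺][Br⁻]^2 = 1.7×10⁻⁴
Since Q (1.7×10⁻⁴) exceeds Ksp (3.4×10⁻⁶), PbBr₂ will precipitate.

Yes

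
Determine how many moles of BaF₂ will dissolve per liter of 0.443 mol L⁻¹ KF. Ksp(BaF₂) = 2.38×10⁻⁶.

1.21×10⁻⁵ M

BaF₂(s) ⇌ Ba²⁺(aq) + 2 F⁻(aq)
Let s be the solubility of BaF₂ here. The common ion gives [F⁻] ≈ 0.443 mol L⁻¹, and [Ba²⁺] = s.
Ksp = [Ba²⁺][F⁻]^2 = s(0.443)^2
s = 2.38×10⁻⁶ / (0.443)^2 = 1.21×10⁻⁵
s = 1.21×10⁻⁵ mol L⁻¹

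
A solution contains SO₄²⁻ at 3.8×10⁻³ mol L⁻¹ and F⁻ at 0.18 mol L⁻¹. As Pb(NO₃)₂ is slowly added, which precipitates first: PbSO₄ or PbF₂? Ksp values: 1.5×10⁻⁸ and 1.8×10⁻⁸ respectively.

PbF₂

Each salt precipitates once Q = Ksp for that salt.
For PbSO₄: [Pb²⁺] = (Ksp/[SO₄²⁻]) = 3.9×10⁻⁶ mol L⁻¹
For PbF₂: [Pb²⁺] = (Ksp/[F⁻]^2) = 5.6×10⁻⁷ mol L⁻¹
Since PbF₂ needs less Pb²⁺ to reach saturation, it precipitates first.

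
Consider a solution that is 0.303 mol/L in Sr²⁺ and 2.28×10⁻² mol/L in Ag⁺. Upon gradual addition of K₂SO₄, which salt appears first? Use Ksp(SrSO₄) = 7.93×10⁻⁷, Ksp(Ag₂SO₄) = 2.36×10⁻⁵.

Precipitation begins when Q = Ksp.
For SrSO₄: [SO₄²⁻] = (Ksp/[Sr²⁺]) = 2.62×10⁻⁶ mol/L
For Ag₂SO₄: [SO₄²⁻] = (Ksp/[Ag⁺]^2) = 4.54×10⁻² mol/L
Since SrSO₄ needs less SO₄²⁻ to reach saturation, it precipitates first.

SrSO₄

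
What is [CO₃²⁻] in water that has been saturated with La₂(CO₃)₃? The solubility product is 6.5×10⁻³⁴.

2.7×10⁻⁷ M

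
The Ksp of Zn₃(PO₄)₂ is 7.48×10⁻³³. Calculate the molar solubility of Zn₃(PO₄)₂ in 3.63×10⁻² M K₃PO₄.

Zn₃(PO₄)₂(s) ⇌ 3 Zn²⁺(aq) + 2 PO₄³⁻(aq)
PO₄³⁻ is already present at 3.63×10⁻² M. If s mol/L of Zn₃(PO₄)₂ dissolves, [Zn²⁺] = 3s while [PO₄³⁻] ≈ 3.63×10⁻² M.
Ksp = [Zn²⁺]^3[PO₄³⁻]^2 = (3s)^3(3.63×10⁻²)^2
(3s)^3 = 7.48×10⁻³³ / (3.63×10⁻²)^2 = 5.68×10⁻³⁰
s = 5.95×10⁻¹¹ M

5.95×10⁻¹¹ M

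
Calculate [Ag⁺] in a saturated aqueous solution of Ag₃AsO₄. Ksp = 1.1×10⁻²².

Ag₃AsO₄(s) ⇌ 3 Ag⁺(aq) + AsO₄³⁻(aq)
For each mole of Ag₃AsO₄ that dissolves per liter, [Ag⁺] = 3s and [AsO₄³⁻] = s; let s denote this solubility.
Ksp = [Ag⁺]^3[AsO₄³⁻] = (3s)^3 · s = 27s^4 = 1.1×10⁻²²
s = 1.4×10⁻⁶ mol L⁻¹
[Ag⁺] = 3s = 4.3×10⁻⁶ mol L⁻¹

4.3×10⁻⁶ M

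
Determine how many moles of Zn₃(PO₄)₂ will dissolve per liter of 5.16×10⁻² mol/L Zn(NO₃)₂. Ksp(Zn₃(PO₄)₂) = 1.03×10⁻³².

Zn₃(PO₄)₂(s) ⇌ 3 Zn²⁺(aq) + 2 PO₄³⁻(aq)
The solution already contains Zn²⁺ at 5.16×10⁻² mol/L. Let s be the molar solubility of Zn₃(PO₄)₂.
[Zn²⁺] ≈ 5.16×10⁻² mol/L (common ion dominates); [PO₄³⁻] = 2s.
Ksp = [Zn²⁺]^3[PO₄³⁻]^2 = (5.16×10⁻²)^3(2s)^2
(2s)^2 = 1.03×10⁻³² / (5.16×10⁻²)^3 = 7.50×10⁻²⁹
s = 4.33×10⁻¹⁵ mol/L

4.33×10⁻¹⁵ M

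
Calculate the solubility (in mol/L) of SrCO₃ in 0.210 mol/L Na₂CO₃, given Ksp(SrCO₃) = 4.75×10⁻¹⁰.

SrCO₃(s) ⇌ Sr²⁺(aq) + CO₃²⁻(aq)
With CO₃²⁻ already at 0.210 mol/L and s small, take [CO₃²⁻] ≈ 0.210 mol/L and [Sr²⁺] = s.
Ksp = [Sr²⁺][CO₃²⁻] = s(0.210)
s = 4.75×10⁻¹⁰ / (0.210) = 2.26×10⁻⁹
s = 2.26×10⁻⁹ mol/L

2.26×10⁻⁹ M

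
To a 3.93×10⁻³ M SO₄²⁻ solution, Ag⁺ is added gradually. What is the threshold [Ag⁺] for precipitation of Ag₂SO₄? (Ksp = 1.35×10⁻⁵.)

5.86×10⁻² M

The threshold for precipitation is Q = Ksp.
Ag₂SO₄(s) ⇌ 2 Ag⁺(aq) + SO₄²⁻(aq)
Ksp = [Ag⁺]^2[SO₄²⁻] = [Ag⁺]^2(3.93×10⁻³)
[Ag⁺]^2 = 1.35×10⁻⁵ / (3.93×10⁻³) = 3.44×10⁻³
[Ag⁺] = 5.86×10⁻² M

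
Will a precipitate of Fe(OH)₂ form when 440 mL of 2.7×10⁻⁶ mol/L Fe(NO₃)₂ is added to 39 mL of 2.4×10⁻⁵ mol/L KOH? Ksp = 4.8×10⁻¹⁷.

Total volume after mixing = 440 + 39 = 479 mL.
[Fe²⁺] = (2.7×10⁻⁶)(440)/479 = 2.5×10⁻⁶ mol/L
[OH⁻] = (2.4×10⁻⁵)(39)/479 = 2.0×10⁻⁶ mol/L
Q = [Fe²⁺][OH⁻]^2 = 9.5×10⁻¹⁸
Q < Ksp (9.5×10⁻¹⁸ vs 4.8×10⁻¹⁷); the solution remains unsaturated and no precipitate forms.

No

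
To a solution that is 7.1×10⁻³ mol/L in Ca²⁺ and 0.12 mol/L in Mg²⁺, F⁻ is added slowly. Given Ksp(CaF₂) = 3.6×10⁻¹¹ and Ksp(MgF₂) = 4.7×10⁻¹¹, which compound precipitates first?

The threshold for precipitation is Q = Ksp.
For CaF₂: [F⁻] = (Ksp/[Ca²⁺])^(1/2) = 7.1×10⁻⁵ mol/L
For MgF₂: [F⁻] = (Ksp/[Mg²⁺])^(1/2) = 2.0×10⁻⁵ mol/L
Since MgF₂ needs less F⁻ to reach saturation, it precipitates first.

MgF₂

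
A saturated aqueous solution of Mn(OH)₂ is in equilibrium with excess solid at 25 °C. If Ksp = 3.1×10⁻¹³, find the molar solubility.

Mn(OH)₂(s) ⇌ Mn²⁺(aq) + 2 OH⁻(aq)
With molar solubility s: [Mn²⁺] = s, [OH⁻] = 2s.
Ksp = [Mn²⁺][OH⁻]^2 = s · (2s)^2 = 4s^3
4s^3 = 3.1×10⁻¹³  ⇒  s^3 = 7.8×10⁻¹⁴
s = 4.3×10⁻⁵ mol/L

4.3×10⁻⁵ M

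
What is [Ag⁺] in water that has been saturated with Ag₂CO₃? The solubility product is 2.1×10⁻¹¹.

Ag₂CO₃(s) ⇌ 2 Ag⁺(aq) + CO₃²⁻(aq)
With molar solubility s: [Ag⁺] = 2s, [CO₃²⁻] = s.
Ksp = [Ag⁺]^2[CO₃²⁻] = (2s)^2 · s = 4s^3 = 2.1×10⁻¹¹
s = 1.7×10⁻⁴ M
[Ag⁺] = 2s = 3.5×10⁻⁴ M

3.5×10⁻⁴ M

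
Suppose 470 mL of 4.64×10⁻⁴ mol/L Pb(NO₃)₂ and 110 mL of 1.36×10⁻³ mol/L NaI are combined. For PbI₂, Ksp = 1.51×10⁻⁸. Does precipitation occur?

After mixing, V = 470 mL + 110 mL = 580 mL.
[Pb²⁺] = (4.64×10⁻⁴)(470)/580 = 3.76×10⁻⁴ mol/L
[I⁻] = (1.36×10⁻³)(110)/580 = 2.58×10⁻⁴ mol/L
Q = [Pb²⁺][I⁻]^2 = 2.50×10⁻¹¹
Since Q (2.50×10⁻¹¹) is less than Ksp (1.51×10⁻⁸), no PbI₂ precipitates.

No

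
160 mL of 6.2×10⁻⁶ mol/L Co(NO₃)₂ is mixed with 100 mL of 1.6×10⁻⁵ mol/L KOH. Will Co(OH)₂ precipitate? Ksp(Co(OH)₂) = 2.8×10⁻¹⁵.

The combined volume is 260 mL.
[Co²⁺] = (6.2×10⁻⁶)(160)/260 = 3.8×10⁻⁶ mol/L
[OH⁻] = (1.6×10⁻⁵)(100)/260 = 6.2×10⁻⁶ mol/L
Q = [Co²⁺][OH⁻]^2 = 1.4×10⁻¹⁶
Q < Ksp (1.4×10⁻¹⁶ vs 2.8×10⁻¹⁵); the solution remains unsaturated and no precipitate forms.

No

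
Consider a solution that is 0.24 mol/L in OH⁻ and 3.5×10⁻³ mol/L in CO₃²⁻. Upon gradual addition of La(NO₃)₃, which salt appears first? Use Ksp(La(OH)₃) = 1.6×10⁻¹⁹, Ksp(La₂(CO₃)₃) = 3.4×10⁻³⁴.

A salt starts to precipitate once the ion product Q reaches its Ksp.
For La(OH)₃: [La³⁺] = (Ksp/[OH⁻]^3) = 1.2×10⁻¹⁷ mol/L
For La₂(CO₃)₃: [La³⁺] = (Ksp/[CO₃²⁻]^3)^(1/2) = 8.9×10⁻¹⁴ mol/L
La(OH)₃ requires the lower [La³⁺], so it precipitates first.

La(OH)₃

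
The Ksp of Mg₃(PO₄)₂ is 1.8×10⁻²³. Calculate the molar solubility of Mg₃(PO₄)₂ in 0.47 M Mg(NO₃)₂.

6.6×10⁻¹² M

Mg₃(PO₄)₂(s) ⇌ 3 Mg²⁺(aq) + 2 PO₄³⁻(aq)
The solution already contains Mg²⁺ at 0.47 M. Let s be the molar solubility of Mg₃(PO₄)₂.
[Mg²⁺] ≈ 0.47 M (common ion dominates); [PO₄³⁻] = 2s.
Ksp = [Mg²⁺]^3[PO₄³⁻]^2 = (0.47)^3(2s)^2
(2s)^2 = 1.8×10⁻²³ / (0.47)^3 = 1.7×10⁻²²
s = 6.6×10⁻¹² M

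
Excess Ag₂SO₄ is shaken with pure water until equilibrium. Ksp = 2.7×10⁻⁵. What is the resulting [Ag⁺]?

3.8×10⁻² M

Ag₂SO₄(s) ⇌ 2 Ag⁺(aq) + SO₄²⁻(aq)
If s mol/L of Ag₂SO₄ dissolves, [Ag⁺] = 2s and [SO₄²⁻] = s.
Ksp = [Ag⁺]^2[SO₄²⁻] = (2s)^2 · s = 4s^3 = 2.7×10⁻⁵
s = 1.9×10⁻² mol L⁻¹
[Ag⁺] = 2s = 3.8×10⁻² mol L⁻¹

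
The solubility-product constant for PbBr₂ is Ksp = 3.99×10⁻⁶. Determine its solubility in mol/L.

9.99×10⁻³ M

PbBr₂(s) ⇌ Pb²⁺(aq) + 2 Br⁻(aq)
If s mol/L of PbBr₂ dissolves, [Pb²⁺] = s and [Br⁻] = 2s.
Ksp = [Pb²⁺][Br⁻]^2 = s · (2s)^2 = 4s^3
4s^3 = 3.99×10⁻⁶  ⇒  s^3 = 9.98×10⁻⁷
Taking the 3rd root, s = 9.99×10⁻³ mol/L.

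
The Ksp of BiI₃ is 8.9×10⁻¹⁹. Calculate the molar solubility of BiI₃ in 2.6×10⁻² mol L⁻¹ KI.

BiI₃(s) ⇌ Bi³⁺(aq) + 3 I⁻(aq)
With I⁻ already at 2.6×10⁻² mol L⁻¹ and s small, take [I⁻] ≈ 2.6×10⁻² mol L⁻¹ and [Bi³⁺] = s.
Ksp = [Bi³⁺][I⁻]^3 = s(2.6×10⁻²)^3
s = 8.9×10⁻¹⁹ / (2.6×10⁻²)^3 = 5.1×10⁻¹⁴
s = 5.1×10⁻¹⁴ mol L⁻¹

5.1×10⁻¹⁴ M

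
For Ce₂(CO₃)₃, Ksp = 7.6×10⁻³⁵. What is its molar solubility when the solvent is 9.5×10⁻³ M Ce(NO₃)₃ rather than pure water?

Ce₂(CO₃)₃(s) ⇌ 2 Ce³⁺(aq) + 3 CO₃²⁻(aq)
Ce³⁺ is already present at 9.5×10⁻³ M. If s mol/L of Ce₂(CO₃)₃ dissolves, [CO₃²⁻] = 3s while [Ce³⁺] ≈ 9.5×10⁻³ M.
Ksp = [Ce³⁺]^2[CO₃²⁻]^3 = (9.5×10⁻³)^2(3s)^3
(3s)^3 = 7.6×10⁻³⁵ / (9.5×10⁻³)^2 = 8.4×10⁻³¹
s = 3.1×10⁻¹¹ M

3.1×10⁻¹¹ M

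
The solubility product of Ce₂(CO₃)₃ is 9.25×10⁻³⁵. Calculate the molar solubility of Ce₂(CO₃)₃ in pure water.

Ce₂(CO₃)₃(s) ⇌ 2 Ce³⁺(aq) + 3 CO₃²⁻(aq)
If s mol/L of Ce₂(CO₃)₃ dissolves, [Ce³⁺] = 2s and [CO₃²⁻] = 3s.
Ksp = [Ce³⁺]^2[CO₃²⁻]^3 = (2s)^2 · (3s)^3 = 108s^5
108s^5 = 9.25×10⁻³⁵  ⇒  s^5 = 8.56×10⁻³⁷
s = (8.56×10⁻³⁷)^(1/5) = 6.12×10⁻⁸ M

6.12×10⁻⁸ M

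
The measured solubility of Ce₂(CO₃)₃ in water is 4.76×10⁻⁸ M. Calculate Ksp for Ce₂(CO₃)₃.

Ksp = 2.64×10⁻³⁵

Ce₂(CO₃)₃(s) ⇌ 2 Ce³⁺(aq) + 3 CO₃²⁻(aq)
Let s be the molar solubility. Then [Ce³⁺] = 2s and [CO₃²⁻] = 3s.
Ksp = [Ce³⁺]^2[CO₃²⁻]^3 = (2s)^2 · (3s)^3 = 108s^5
Ksp = 108 × (4.76×10⁻⁸)^5 = 2.64×10⁻³⁵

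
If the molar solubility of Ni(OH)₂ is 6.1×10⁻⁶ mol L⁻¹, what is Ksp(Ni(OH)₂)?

Ni(OH)₂(s) ⇌ Ni²⁺(aq) + 2 OH⁻(aq)
Call the molar solubility s, so that [Ni²⁺] = s and [OH⁻] = 2s.
Ksp = [Ni²⁺][OH⁻]^2 = s · (2s)^2 = 4s^3
Ksp = 4 × (6.1×10⁻⁶)^3 = 9.1×10⁻¹⁶

Ksp = 9.1×10⁻¹⁶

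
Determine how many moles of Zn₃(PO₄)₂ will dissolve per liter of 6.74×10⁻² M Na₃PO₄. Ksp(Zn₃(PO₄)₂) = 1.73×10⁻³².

5.21×10⁻¹¹ M

Zn₃(PO₄)₂(s) ⇌ 3 Zn²⁺(aq) + 2 PO₄³⁻(aq)
The solution already contains PO₄³⁻ at 6.74×10⁻² M. Let s be the molar solubility of Zn₃(PO₄)₂.
[PO₄³⁻] ≈ 6.74×10⁻² M (common ion dominates); [Zn²⁺] = 3s.
Ksp = [Zn²⁺]^3[PO₄³⁻]^2 = (3s)^3(6.74×10⁻²)^2
(3s)^3 = 1.73×10⁻³² / (6.74×10⁻²)^2 = 3.81×10⁻³⁰
s = 5.21×10⁻¹¹ M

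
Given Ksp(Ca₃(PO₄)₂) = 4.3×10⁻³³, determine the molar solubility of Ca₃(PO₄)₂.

1.3×10⁻⁷ M

Ca₃(PO₄)₂(s) ⇌ 3 Ca²⁺(aq) + 2 PO₄³⁻(aq)
For each mole of Ca₃(PO₄)₂ that dissolves per liter, [Ca²⁺] = 3s and [PO₄³⁻] = 2s; let s denote this solubility.
Ksp = [Ca²⁺]^3[PO₄³⁻]^2 = (3s)^3 · (2s)^2 = 108s^5
108s^5 = 4.3×10⁻³³  ⇒  s^5 = 4.0×10⁻³⁵
s = 1.3×10⁻⁷ M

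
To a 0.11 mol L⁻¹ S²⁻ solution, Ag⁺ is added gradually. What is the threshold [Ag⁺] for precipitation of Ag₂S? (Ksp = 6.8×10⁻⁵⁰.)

7.9×10⁻²⁵ M

Each salt precipitates once Q = Ksp for that salt.
Ag₂S(s) ⇌ 2 Ag⁺(aq) + S²⁻(aq)
Ksp = [Ag⁺]^2[S²⁻] = [Ag⁺]^2(0.11)
[Ag⁺]^2 = 6.8×10⁻⁵⁰ / (0.11) = 6.2×10⁻⁴⁹
[Ag⁺] = 7.9×10⁻²⁵ mol L⁻¹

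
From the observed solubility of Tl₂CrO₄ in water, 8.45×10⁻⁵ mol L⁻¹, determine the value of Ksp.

Ksp = 2.41×10⁻¹²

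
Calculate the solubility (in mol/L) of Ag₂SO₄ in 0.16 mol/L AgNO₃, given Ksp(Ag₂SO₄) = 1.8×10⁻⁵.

7.0×10⁻⁴ M

Ag₂SO₄(s) ⇌ 2 Ag⁺(aq) + SO₄²⁻(aq)
Let s be the solubility of Ag₂SO₄ here. The common ion gives [Ag⁺] ≈ 0.16 mol/L, and [SO₄²⁻] = s.
Ksp = [Ag⁺]^2[SO₄²⁻] = (0.16)^2s
s = 1.8×10⁻⁵ / (0.16)^2 = 7.0×10⁻⁴
s = 7.0×10⁻⁴ mol/L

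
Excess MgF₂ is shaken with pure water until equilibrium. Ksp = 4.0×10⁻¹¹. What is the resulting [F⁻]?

MgF₂(s) ⇌ Mg²⁺(aq) + 2 F⁻(aq)
Call the molar solubility s, so that [Mg²⁺] = s and [F⁻] = 2s.
Ksp = [Mg²⁺][F⁻]^2 = s · (2s)^2 = 4s^3 = 4.0×10⁻¹¹
s = 2.2×10⁻⁴ mol L⁻¹
[F⁻] = 2s = 4.3×10⁻⁴ mol L⁻¹

4.3×10⁻⁴ M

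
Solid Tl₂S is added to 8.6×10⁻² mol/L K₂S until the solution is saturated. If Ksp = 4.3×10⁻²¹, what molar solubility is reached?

1.1×10⁻¹⁰ M

Tl₂S(s) ⇌ 2 Tl⁺(aq) + S²⁻(aq)
With S²⁻ already at 8.6×10⁻² mol/L and s small, take [S²⁻] ≈ 8.6×10⁻² mol/L and [Tl⁺] = 2s.
Ksp = [Tl⁺]^2[S²⁻] = (2s)^2(8.6×10⁻²)
(2s)^2 = 4.3×10⁻²¹ / (8.6×10⁻²) = 5.0×10⁻²⁰
s = 1.1×10⁻¹⁰ mol/L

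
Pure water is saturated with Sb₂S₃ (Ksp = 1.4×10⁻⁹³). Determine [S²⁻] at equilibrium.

Sb₂S₃(s) ⇌ 2 Sb³⁺(aq) + 3 S²⁻(aq)
Call the molar solubility s, so that [Sb³⁺] = 2s and [S²⁻] = 3s.
Ksp = [Sb³⁺]^2[S²⁻]^3 = (2s)^2 · (3s)^3 = 108s^5 = 1.4×10⁻⁹³
s = 1.1×10⁻¹⁹ mol/L
[S²⁻] = 3s = 3.2×10⁻¹⁹ mol/L

3.2×10⁻¹⁹ M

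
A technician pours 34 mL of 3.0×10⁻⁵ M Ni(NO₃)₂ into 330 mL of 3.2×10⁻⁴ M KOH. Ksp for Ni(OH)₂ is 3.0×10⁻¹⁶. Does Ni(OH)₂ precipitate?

Total volume after mixing = 34 + 330 = 364 mL.
[Ni²⁺] = (3.0×10⁻⁵)(34)/364 = 2.8×10⁻⁶ M
[OH⁻] = (3.2×10⁻⁴)(330)/364 = 2.9×10⁻⁴ M
Q = [Ni²⁺][OH⁻]^2 = 2.4×10⁻¹³
Since Q (2.4×10⁻¹³) exceeds Ksp (3.0×10⁻¹⁶), Ni(OH)₂ will precipitate.

Yes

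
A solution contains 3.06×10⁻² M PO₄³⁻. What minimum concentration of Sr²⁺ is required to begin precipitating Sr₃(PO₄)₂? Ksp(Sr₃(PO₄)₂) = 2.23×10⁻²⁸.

6.20×10⁻⁹ M

Precipitation of each salt begins when its ion product equals Ksp.
Sr₃(PO₄)₂(s) ⇌ 3 Sr²⁺(aq) + 2 PO₄³⁻(aq)
Ksp = [Sr²⁺]^3[PO₄³⁻]^2 = [Sr²⁺]^3(3.06×10⁻²)^2
[Sr²⁺]^3 = 2.23×10⁻²⁸ / (3.06×10⁻²)^2 = 2.38×10⁻²⁵
[Sr²⁺] = 6.20×10⁻⁹ M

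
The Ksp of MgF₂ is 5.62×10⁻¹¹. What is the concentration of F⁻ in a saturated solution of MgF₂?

4.83×10⁻⁴ M

MgF₂(s) ⇌ Mg²⁺(aq) + 2 F⁻(aq)
Let s be the molar solubility. Then [Mg²⁺] = s and [F⁻] = 2s.
Ksp = [Mg²⁺][F⁻]^2 = s · (2s)^2 = 4s^3 = 5.62×10⁻¹¹
s = 2.41×10⁻⁴ mol/L
[F⁻] = 2s = 4.83×10⁻⁴ mol/L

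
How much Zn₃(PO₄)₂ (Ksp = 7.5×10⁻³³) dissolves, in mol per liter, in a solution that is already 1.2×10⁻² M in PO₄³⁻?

1.2×10⁻¹⁰ M

Zn₃(PO₄)₂(s) ⇌ 3 Zn²⁺(aq) + 2 PO₄³⁻(aq)
The solution already contains PO₄³⁻ at 1.2×10⁻² M. Let s be the molar solubility of Zn₃(PO₄)₂.
[PO₄³⁻] ≈ 1.2×10⁻² M (common ion dominates); [Zn²⁺] = 3s.
Ksp = [Zn²⁺]^3[PO₄³⁻]^2 = (3s)^3(1.2×10⁻²)^2
(3s)^3 = 7.5×10⁻³³ / (1.2×10⁻²)^2 = 5.2×10⁻²⁹
s = 1.2×10⁻¹⁰ M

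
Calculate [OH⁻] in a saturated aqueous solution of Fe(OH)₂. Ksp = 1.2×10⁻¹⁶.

Fe(OH)₂(s) ⇌ Fe²⁺(aq) + 2 OH⁻(aq)
If s mol/L of Fe(OH)₂ dissolves, [Fe²⁺] = s and [OH⁻] = 2s.
Ksp = [Fe²⁺][OH⁻]^2 = s · (2s)^2 = 4s^3 = 1.2×10⁻¹⁶
s = 3.1×10⁻⁶ M
[OH⁻] = 2s = 6.2×10⁻⁶ M

6.2×10⁻⁶ M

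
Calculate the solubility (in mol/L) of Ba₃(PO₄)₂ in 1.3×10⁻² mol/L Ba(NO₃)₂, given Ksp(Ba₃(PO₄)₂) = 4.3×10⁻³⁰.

Ba₃(PO₄)₂(s) ⇌ 3 Ba²⁺(aq) + 2 PO₄³⁻(aq)
Let s be the solubility of Ba₃(PO₄)₂ here. The common ion gives [Ba²⁺] ≈ 1.3×10⁻² mol/L, and [PO₄³⁻] = 2s.
Ksp = [Ba²⁺]^3[PO₄³⁻]^2 = (1.3×10⁻²)^3(2s)^2
(2s)^2 = 4.3×10⁻³⁰ / (1.3×10⁻²)^3 = 2.0×10⁻²⁴
s = 7.0×10⁻¹³ mol/L

7.0×10⁻¹³ M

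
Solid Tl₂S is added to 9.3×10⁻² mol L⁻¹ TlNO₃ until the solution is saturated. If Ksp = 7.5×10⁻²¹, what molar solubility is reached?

8.7×10⁻¹⁹ M

Tl₂S(s) ⇌ 2 Tl⁺(aq) + S²⁻(aq)
Tl⁺ is already present at 9.3×10⁻² mol L⁻¹. If s mol/L of Tl₂S dissolves, [S²⁻] = s while [Tl⁺] ≈ 9.3×10⁻² mol L⁻¹.
Ksp = [Tl⁺]^2[S²⁻] = (9.3×10⁻²)^2s
s = 7.5×10⁻²¹ / (9.3×10⁻²)^2 = 8.7×10⁻¹⁹
s = 8.7×10⁻¹⁹ mol L⁻¹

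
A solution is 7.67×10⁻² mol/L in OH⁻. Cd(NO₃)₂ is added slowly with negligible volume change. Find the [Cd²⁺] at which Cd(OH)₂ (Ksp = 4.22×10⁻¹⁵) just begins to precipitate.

7.17×10⁻¹³ M

A salt starts to precipitate once the ion product Q reaches its Ksp.
Cd(OH)₂(s) ⇌ Cd²⁺(aq) + 2 OH⁻(aq)
Ksp = [Cd²⁺][OH⁻]^2 = [Cd²⁺](7.67×10⁻²)^2
[Cd²⁺] = 4.22×10⁻¹⁵ / (7.67×10⁻²)^2 = 7.17×10⁻¹³
[Cd²⁺] = 7.17×10⁻¹³ mol/L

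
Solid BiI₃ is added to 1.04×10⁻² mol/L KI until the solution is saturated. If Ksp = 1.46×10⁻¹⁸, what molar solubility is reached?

1.30×10⁻¹² M

BiI₃(s) ⇌ Bi³⁺(aq) + 3 I⁻(aq)
I⁻ is already present at 1.04×10⁻² mol/L. If s mol/L of BiI₃ dissolves, [Bi³⁺] = s while [I⁻] ≈ 1.04×10⁻² mol/L.
Ksp = [Bi³⁺][I⁻]^3 = s(1.04×10⁻²)^3
s = 1.46×10⁻¹⁸ / (1.04×10⁻²)^3 = 1.30×10⁻¹²
s = 1.30×10⁻¹² mol/L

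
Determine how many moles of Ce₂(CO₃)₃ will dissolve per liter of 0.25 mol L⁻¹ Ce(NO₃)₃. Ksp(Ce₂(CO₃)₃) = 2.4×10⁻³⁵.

2.4×10⁻¹² M

Ce₂(CO₃)₃(s) ⇌ 2 Ce³⁺(aq) + 3 CO₃²⁻(aq)
Ce³⁺ is already present at 0.25 mol L⁻¹. If s mol/L of Ce₂(CO₃)₃ dissolves, [CO₃²⁻] = 3s while [Ce³⁺] ≈ 0.25 mol L⁻¹.
Ksp = [Ce³⁺]^2[CO₃²⁻]^3 = (0.25)^2(3s)^3
(3s)^3 = 2.4×10⁻³⁵ / (0.25)^2 = 3.8×10⁻³⁴
s = 2.4×10⁻¹² mol L⁻¹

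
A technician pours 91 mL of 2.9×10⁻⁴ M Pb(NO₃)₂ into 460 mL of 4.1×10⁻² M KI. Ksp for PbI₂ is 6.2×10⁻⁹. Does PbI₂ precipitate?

Yes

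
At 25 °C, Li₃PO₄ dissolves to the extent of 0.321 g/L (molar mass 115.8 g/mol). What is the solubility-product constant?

s = (0.321 g L⁻¹)/(115.8 g mol⁻¹) = 2.7720×10⁻³ M
Li₃PO₄(s) ⇌ 3 Li⁺(aq) + PO₄³⁻(aq)
If s mol/L of Li₃PO₄ dissolves, [Li⁺] = 3s and [PO₄³⁻] = s.
Ksp = [Li⁺]^3[PO₄³⁻] = (3s)^3 · s = 27s^4
Ksp = 27 × (2.7720×10⁻³)^4 = 1.59×10⁻⁹

Ksp = 1.59×10⁻⁹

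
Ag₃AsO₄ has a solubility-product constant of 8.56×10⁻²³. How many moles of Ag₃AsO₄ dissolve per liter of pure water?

1.33×10⁻⁶ M

Ag₃AsO₄(s) ⇌ 3 Ag⁺(aq) + AsO₄³⁻(aq)
Call the molar solubility s, so that [Ag⁺] = 3s and [AsO₄³⁻] = s.
Ksp = [Ag⁺]^3[AsO₄³⁻] = (3s)^3 · s = 27s^4
27s^4 = 8.56×10⁻²³  ⇒  s^4 = 3.17×10⁻²⁴
Taking the 4th root, s = 1.33×10⁻⁶ mol/L.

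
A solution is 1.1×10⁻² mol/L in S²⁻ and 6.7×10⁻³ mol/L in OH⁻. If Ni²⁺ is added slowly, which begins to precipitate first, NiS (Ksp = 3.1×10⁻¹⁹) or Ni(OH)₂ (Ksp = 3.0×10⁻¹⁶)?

NiS

Each salt precipitates once Q = Ksp for that salt.
For NiS: [Ni²⁺] = (Ksp/[S²⁻]) = 2.8×10⁻¹⁷ mol/L
For Ni(OH)₂: [Ni²⁺] = (Ksp/[OH⁻]^2) = 6.7×10⁻¹² mol/L
The smaller threshold [Ni²⁺] is reached first, so NiS precipitates first.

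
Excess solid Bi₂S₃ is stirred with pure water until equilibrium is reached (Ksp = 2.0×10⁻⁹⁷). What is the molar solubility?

1.8×10⁻²⁰ M

Bi₂S₃(s) ⇌ 2 Bi³⁺(aq) + 3 S²⁻(aq)
With molar solubility s: [Bi³⁺] = 2s, [S²⁻] = 3s.
Ksp = [Bi³⁺]^2[S²⁻]^3 = (2s)^2 · (3s)^3 = 108s^5
108s^5 = 2.0×10⁻⁹⁷  ⇒  s^5 = 1.9×10⁻⁹⁹
s = 1.8×10⁻²⁰ mol L⁻¹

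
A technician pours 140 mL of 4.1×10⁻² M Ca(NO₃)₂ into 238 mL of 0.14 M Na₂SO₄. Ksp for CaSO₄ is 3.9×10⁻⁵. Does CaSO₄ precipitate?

The combined volume is 378 mL.
[Ca²⁺] = (4.1×10⁻²)(140)/378 = 1.5×10⁻² M
[SO₄²⁻] = (0.14)(238)/378 = 8.8×10⁻² M
Q = [Ca²⁺][SO₄²⁻] = 1.3×10⁻³
Because Q > Ksp (1.3×10⁻³ vs 3.9×10⁻⁵), a precipitate of CaSO₄ forms.

Yes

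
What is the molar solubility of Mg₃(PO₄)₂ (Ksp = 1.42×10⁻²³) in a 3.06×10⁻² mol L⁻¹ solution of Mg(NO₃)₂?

3.52×10⁻¹⁰ M

Mg₃(PO₄)₂(s) ⇌ 3 Mg²⁺(aq) + 2 PO₄³⁻(aq)
Let s be the solubility of Mg₃(PO₄)₂ here. The common ion gives [Mg²⁺] ≈ 3.06×10⁻² mol L⁻¹, and [PO₄³⁻] = 2s.
Ksp = [Mg²⁺]^3[PO₄³⁻]^2 = (3.06×10⁻²)^3(2s)^2
(2s)^2 = 1.42×10⁻²³ / (3.06×10⁻²)^3 = 4.96×10⁻¹⁹
s = 3.52×10⁻¹⁰ mol L⁻¹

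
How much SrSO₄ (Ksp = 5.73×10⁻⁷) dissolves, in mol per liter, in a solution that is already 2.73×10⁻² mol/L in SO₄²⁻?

SrSO₄(s) ⇌ Sr²⁺(aq) + SO₄²⁻(aq)
Let s be the solubility of SrSO₄ here. The common ion gives [SO₄²⁻] ≈ 2.73×10⁻² mol/L, and [Sr²⁺] = s.
Ksp = [Sr²⁺][SO₄²⁻] = s(2.73×10⁻²)
s = 5.73×10⁻⁷ / (2.73×10⁻²) = 2.10×10⁻⁵
s = 2.10×10⁻⁵ mol/L

2.10×10⁻⁵ M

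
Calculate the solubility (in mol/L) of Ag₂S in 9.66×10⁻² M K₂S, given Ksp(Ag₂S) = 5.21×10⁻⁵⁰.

3.67×10⁻²⁵ M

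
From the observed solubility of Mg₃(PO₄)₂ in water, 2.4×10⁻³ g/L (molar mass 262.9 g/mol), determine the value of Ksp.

s = (2.4×10⁻³ g L⁻¹)/(262.9 g mol⁻¹) = 9.129×10⁻⁶ M
Mg₃(PO₄)₂(s) ⇌ 3 Mg²⁺(aq) + 2 PO₄³⁻(aq)
Call the molar solubility s, so that [Mg²⁺] = 3s and [PO₄³⁻] = 2s.
Ksp = [Mg²⁺]^3[PO₄³⁻]^2 = (3s)^3 · (2s)^2 = 108s^5
Ksp = 108 × (9.129×10⁻⁶)^5 = 6.8×10⁻²⁴

Ksp = 6.8×10⁻²⁴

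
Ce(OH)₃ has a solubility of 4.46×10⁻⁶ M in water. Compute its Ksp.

Ksp = 1.07×10⁻²⁰

Ce(OH)₃(s) ⇌ Ce³⁺(aq) + 3 OH⁻(aq)
With molar solubility s: [Ce³⁺] = s, [OH⁻] = 3s.
Ksp = [Ce³⁺][OH⁻]^3 = s · (3s)^3 = 27s^4
Ksp = 27 × (4.46×10⁻⁶)^4 = 1.07×10⁻²⁰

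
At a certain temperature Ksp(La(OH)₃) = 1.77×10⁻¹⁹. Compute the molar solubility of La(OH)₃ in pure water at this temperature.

9.00×10⁻⁶ M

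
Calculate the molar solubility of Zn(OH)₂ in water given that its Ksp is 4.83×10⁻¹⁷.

2.29×10⁻⁶ M

Zn(OH)₂(s) ⇌ Zn²⁺(aq) + 2 OH⁻(aq)
With molar solubility s: [Zn²⁺] = s, [OH⁻] = 2s.
Ksp = [Zn²⁺][OH⁻]^2 = s · (2s)^2 = 4s^3
4s^3 = 4.83×10⁻¹⁷  ⇒  s^3 = 1.21×10⁻¹⁷
s = 2.29×10⁻⁶ mol L⁻¹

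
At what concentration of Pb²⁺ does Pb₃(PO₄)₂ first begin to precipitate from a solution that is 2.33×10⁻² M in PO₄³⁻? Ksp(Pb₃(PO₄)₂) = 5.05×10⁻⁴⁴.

4.53×10⁻¹⁴ M

Precipitation of each salt begins when its ion product equals Ksp.
Pb₃(PO₄)₂(s) ⇌ 3 Pb²⁺(aq) + 2 PO₄³⁻(aq)
Ksp = [Pb²⁺]^3[PO₄³⁻]^2 = [Pb²⁺]^3(2.33×10⁻²)^2
[Pb²⁺]^3 = 5.05×10⁻⁴⁴ / (2.33×10⁻²)^2 = 9.30×10⁻⁴¹
[Pb²⁺] = 4.53×10⁻¹⁴ M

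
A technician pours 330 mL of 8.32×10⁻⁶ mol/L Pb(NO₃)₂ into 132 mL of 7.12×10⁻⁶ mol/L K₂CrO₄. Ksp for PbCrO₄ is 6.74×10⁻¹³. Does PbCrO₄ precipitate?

Total volume after mixing = 330 + 132 = 462 mL.
[Pb²⁺] = (8.32×10⁻⁶)(330)/462 = 5.94×10⁻⁶ mol/L
[CrO₄²⁻] = (7.12×10⁻⁶)(132)/462 = 2.03×10⁻⁶ mol/L
Q = [Pb²⁺][CrO₄²⁻] = 1.21×10⁻¹¹
Since Q (1.21×10⁻¹¹) exceeds Ksp (6.74×10⁻¹³), PbCrO₄ will precipitate.

Yes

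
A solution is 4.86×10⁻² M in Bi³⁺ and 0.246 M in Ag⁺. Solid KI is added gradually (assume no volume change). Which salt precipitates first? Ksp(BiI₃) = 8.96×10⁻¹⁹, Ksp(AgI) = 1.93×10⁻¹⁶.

Precipitation of each salt begins when its ion product equals Ksp.
For BiI₃: [I⁻] = (Ksp/[Bi³⁺])^(1/3) = 2.64×10⁻⁶ M
For AgI: [I⁻] = (Ksp/[Ag⁺]) = 7.85×10⁻¹⁶ M
Since AgI needs less I⁻ to reach saturation, it precipitates first.

AgI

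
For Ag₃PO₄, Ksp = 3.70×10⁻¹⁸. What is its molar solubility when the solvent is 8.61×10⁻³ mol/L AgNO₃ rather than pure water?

Ag₃PO₄(s) ⇌ 3 Ag⁺(aq) + PO₄³⁻(aq)
With Ag⁺ already at 8.61×10⁻³ mol/L and s small, take [Ag⁺] ≈ 8.61×10⁻³ mol/L and [PO₄³⁻] = s.
Ksp = [Ag⁺]^3[PO₄³⁻] = (8.61×10⁻³)^3s
s = 3.70×10⁻¹⁸ / (8.61×10⁻³)^3 = 5.80×10⁻¹²
s = 5.80×10⁻¹² mol/L

5.80×10⁻¹² M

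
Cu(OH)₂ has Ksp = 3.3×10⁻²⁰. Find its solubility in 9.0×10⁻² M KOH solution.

4.1×10⁻¹⁸ M

Cu(OH)₂(s) ⇌ Cu²⁺(aq) + 2 OH⁻(aq)
With OH⁻ already at 9.0×10⁻² M and s small, take [OH⁻] ≈ 9.0×10⁻² M and [Cu²⁺] = s.
Ksp = [Cu²⁺][OH⁻]^2 = s(9.0×10⁻²)^2
s = 3.3×10⁻²⁰ / (9.0×10⁻²)^2 = 4.1×10⁻¹⁸
s = 4.1×10⁻¹⁸ M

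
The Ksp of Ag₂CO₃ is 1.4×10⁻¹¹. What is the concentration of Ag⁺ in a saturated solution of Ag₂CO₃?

3.0×10⁻⁴ M

Ag₂CO₃(s) ⇌ 2 Ag⁺(aq) + CO₃²⁻(aq)
For each mole of Ag₂CO₃ that dissolves per liter, [Ag⁺] = 2s and [CO₃²⁻] = s; let s denote this solubility.
Ksp = [Ag⁺]^2[CO₃²⁻] = (2s)^2 · s = 4s^3 = 1.4×10⁻¹¹
s = 1.5×10⁻⁴ M
[Ag⁺] = 2s = 3.0×10⁻⁴ M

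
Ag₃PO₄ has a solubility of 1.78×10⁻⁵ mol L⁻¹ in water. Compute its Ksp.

Ksp = 2.71×10⁻¹⁸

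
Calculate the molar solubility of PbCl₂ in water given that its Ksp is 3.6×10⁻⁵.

PbCl₂(s) ⇌ Pb²⁺(aq) + 2 Cl⁻(aq)
For each mole of PbCl₂ that dissolves per liter, [Pb²⁺] = s and [Cl⁻] = 2s; let s denote this solubility.
Ksp = [Pb²⁺][Cl⁻]^2 = s · (2s)^2 = 4s^3
4s^3 = 3.6×10⁻⁵  ⇒  s^3 = 9.0×10⁻⁶
s = (9.0×10⁻⁶)^(1/3) = 2.1×10⁻² M

2.1×10⁻² M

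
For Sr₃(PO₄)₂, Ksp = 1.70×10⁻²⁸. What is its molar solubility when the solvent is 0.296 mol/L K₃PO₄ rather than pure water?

Sr₃(PO₄)₂(s) ⇌ 3 Sr²⁺(aq) + 2 PO₄³⁻(aq)
The solution already contains PO₄³⁻ at 0.296 mol/L. Let s be the molar solubility of Sr₃(PO₄)₂.
[PO₄³⁻] ≈ 0.296 mol/L (common ion dominates); [Sr²⁺] = 3s.
Ksp = [Sr²⁺]^3[PO₄³⁻]^2 = (3s)^3(0.296)^2
(3s)^3 = 1.70×10⁻²⁸ / (0.296)^2 = 1.94×10⁻²⁷
s = 4.16×10⁻¹⁰ mol/L

4.16×10⁻¹⁰ M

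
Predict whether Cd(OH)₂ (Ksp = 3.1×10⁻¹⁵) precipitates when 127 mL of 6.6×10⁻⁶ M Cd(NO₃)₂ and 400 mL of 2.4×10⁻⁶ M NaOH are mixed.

The combined volume is 527 mL.
[Cd²⁺] = (6.6×10⁻⁶)(127)/527 = 1.6×10⁻⁶ M
[OH⁻] = (2.4×10⁻⁶)(400)/527 = 1.8×10⁻⁶ M
Q = [Cd²⁺][OH⁻]^2 = 5.3×10⁻¹⁸
Q = 5.3×10⁻¹⁸ < Ksp = 3.1×10⁻¹⁵, so the solution is unsaturated and no precipitate forms.

No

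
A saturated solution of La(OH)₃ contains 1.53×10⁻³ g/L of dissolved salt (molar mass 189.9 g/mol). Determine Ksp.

Ksp = 1.14×10⁻¹⁹

Molar solubility s = (1.53×10⁻³ g/L) / (189.9 g/mol) = 8.0569×10⁻⁶ mol/L
La(OH)₃(s) ⇌ La³⁺(aq) + 3 OH⁻(aq)
With molar solubility s: [La³⁺] = s, [OH⁻] = 3s.
Ksp = [La³⁺][OH⁻]^3 = s · (3s)^3 = 27s^4
Ksp = 27 × (8.0569×10⁻⁶)^4 = 1.14×10⁻¹⁹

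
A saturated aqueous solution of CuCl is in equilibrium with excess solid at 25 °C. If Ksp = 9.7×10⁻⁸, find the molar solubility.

CuCl(s) ⇌ Cu⁺(aq) + Cl⁻(aq)
If s mol/L of CuCl dissolves, [Cu⁺] = s and [Cl⁻] = s.
Ksp = [Cu⁺][Cl⁻] = s · s = s^2
s^2 = 9.7×10⁻⁸
s = (9.7×10⁻⁸)^(1/2) = 3.1×10⁻⁴ mol L⁻¹

3.1×10⁻⁴ M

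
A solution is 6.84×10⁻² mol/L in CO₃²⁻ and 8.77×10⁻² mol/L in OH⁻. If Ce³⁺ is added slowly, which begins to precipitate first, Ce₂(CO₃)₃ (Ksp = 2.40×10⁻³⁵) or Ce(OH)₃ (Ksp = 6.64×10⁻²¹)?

Ce(OH)₃

A salt starts to precipitate once the ion product Q reaches its Ksp.
For Ce₂(CO₃)₃: [Ce³⁺] = (Ksp/[CO₃²⁻]^3)^(1/2) = 2.74×10⁻¹⁶ mol/L
For Ce(OH)₃: [Ce³⁺] = (Ksp/[OH⁻]^3) = 9.84×10⁻¹⁸ mol/L
The smaller threshold [Ce³⁺] is reached first, so Ce(OH)₃ precipitates first.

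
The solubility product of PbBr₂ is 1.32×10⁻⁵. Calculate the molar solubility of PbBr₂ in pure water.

PbBr₂(s) ⇌ Pb²⁺(aq) + 2 Br⁻(aq)
Call the molar solubility s, so that [Pb²⁺] = s and [Br⁻] = 2s.
Ksp = [Pb²⁺][Br⁻]^2 = s · (2s)^2 = 4s^3
4s^3 = 1.32×10⁻⁵  ⇒  s^3 = 3.30×10⁻⁶
s = 1.49×10⁻² mol/L

1.49×10⁻² M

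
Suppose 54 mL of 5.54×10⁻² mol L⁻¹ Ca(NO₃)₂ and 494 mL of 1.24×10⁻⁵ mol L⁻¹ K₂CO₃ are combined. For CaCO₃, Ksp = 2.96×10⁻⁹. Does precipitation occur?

Yes

After mixing, V = 54 mL + 494 mL = 548 mL.
[Ca²⁺] = (5.54×10⁻²)(54)/548 = 5.46×10⁻³ mol L⁻¹
[CO₃²⁻] = (1.24×10⁻⁵)(494)/548 = 1.12×10⁻⁵ mol L⁻¹
Q = [Ca²⁺][CO₃²⁻] = 6.10×10⁻⁸
Since Q (6.10×10⁻⁸) exceeds Ksp (2.96×10⁻⁹), CaCO₃ will precipitate.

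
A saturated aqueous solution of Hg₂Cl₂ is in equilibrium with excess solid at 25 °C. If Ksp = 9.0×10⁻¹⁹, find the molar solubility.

Hg₂Cl₂(s) ⇌ Hg₂²⁺(aq) + 2 Cl⁻(aq)
If s mol/L of Hg₂Cl₂ dissolves, [Hg₂²⁺] = s and [Cl⁻] = 2s.
Ksp = [Hg₂²⁺][Cl⁻]^2 = s · (2s)^2 = 4s^3
4s^3 = 9.0×10⁻¹⁹  ⇒  s^3 = 2.3×10⁻¹⁹
s = 6.1×10⁻⁷ M

6.1×10⁻⁷ M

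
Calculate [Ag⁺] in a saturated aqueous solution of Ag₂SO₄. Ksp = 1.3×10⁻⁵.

3.0×10⁻² M

Ag₂SO₄(s) ⇌ 2 Ag⁺(aq) + SO₄²⁻(aq)
If s mol/L of Ag₂SO₄ dissolves, [Ag⁺] = 2s and [SO₄²⁻] = s.
Ksp = [Ag⁺]^2[SO₄²⁻] = (2s)^2 · s = 4s^3 = 1.3×10⁻⁵
s = 1.5×10⁻² mol L⁻¹
[Ag⁺] = 2s = 3.0×10⁻² mol L⁻¹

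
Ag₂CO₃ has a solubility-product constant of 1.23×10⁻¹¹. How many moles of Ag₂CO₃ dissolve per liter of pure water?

1.45×10⁻⁴ M

Ag₂CO₃(s) ⇌ 2 Ag⁺(aq) + CO₃²⁻(aq)
Call the molar solubility s, so that [Ag⁺] = 2s and [CO₃²⁻] = s.
Ksp = [Ag⁺]^2[CO₃²⁻] = (2s)^2 · s = 4s^3
4s^3 = 1.23×10⁻¹¹  ⇒  s^3 = 3.08×10⁻¹²
s = (3.08×10⁻¹²)^(1/3) = 1.45×10⁻⁴ M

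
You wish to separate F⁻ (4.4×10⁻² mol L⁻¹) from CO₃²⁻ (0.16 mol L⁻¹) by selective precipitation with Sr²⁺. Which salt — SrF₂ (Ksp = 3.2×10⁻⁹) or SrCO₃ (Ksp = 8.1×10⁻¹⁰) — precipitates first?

Precipitation begins when Q = Ksp.
For SrF₂: [Sr²⁺] = (Ksp/[F⁻]^2) = 1.7×10⁻⁶ mol L⁻¹
For SrCO₃: [Sr²⁺] = (Ksp/[CO₃²⁻]) = 5.1×10⁻⁹ mol L⁻¹
The smaller threshold [Sr²⁺] is reached first, so SrCO₃ precipitates first.

SrCO₃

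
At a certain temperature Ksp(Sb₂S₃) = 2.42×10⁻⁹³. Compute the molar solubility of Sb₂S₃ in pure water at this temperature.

Sb₂S₃(s) ⇌ 2 Sb³⁺(aq) + 3 S²⁻(aq)
If s mol/L of Sb₂S₃ dissolves, [Sb³⁺] = 2s and [S²⁻] = 3s.
Ksp = [Sb³⁺]^2[S²⁻]^3 = (2s)^2 · (3s)^3 = 108s^5
108s^5 = 2.42×10⁻⁹³  ⇒  s^5 = 2.24×10⁻⁹⁵
s = 1.18×10⁻¹⁹ mol/L

1.18×10⁻¹⁹ M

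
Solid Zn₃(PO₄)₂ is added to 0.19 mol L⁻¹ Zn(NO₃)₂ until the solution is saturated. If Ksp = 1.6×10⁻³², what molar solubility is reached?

7.6×10⁻¹⁶ M

Zn₃(PO₄)₂(s) ⇌ 3 Zn²⁺(aq) + 2 PO₄³⁻(aq)
With Zn²⁺ already at 0.19 mol L⁻¹ and s small, take [Zn²⁺] ≈ 0.19 mol L⁻¹ and [PO₄³⁻] = 2s.
Ksp = [Zn²⁺]^3[PO₄³⁻]^2 = (0.19)^3(2s)^2
(2s)^2 = 1.6×10⁻³² / (0.19)^3 = 2.3×10⁻³⁰
s = 7.6×10⁻¹⁶ mol L⁻¹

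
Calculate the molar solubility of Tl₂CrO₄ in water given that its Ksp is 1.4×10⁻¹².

Tl₂CrO₄(s) ⇌ 2 Tl⁺(aq) + CrO₄²⁻(aq)
Let s be the molar solubility. Then [Tl⁺] = 2s and [CrO₄²⁻] = s.
Ksp = [Tl⁺]^2[CrO₄²⁻] = (2s)^2 · s = 4s^3
4s^3 = 1.4×10⁻¹²  ⇒  s^3 = 3.5×10⁻¹³
s = (3.5×10⁻¹³)^(1/3) = 7.0×10⁻⁵ mol/L

7.0×10⁻⁵ M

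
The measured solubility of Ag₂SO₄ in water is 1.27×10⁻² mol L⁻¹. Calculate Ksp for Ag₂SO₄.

Ag₂SO₄(s) ⇌ 2 Ag⁺(aq) + SO₄²⁻(aq)
With molar solubility s: [Ag⁺] = 2s, [SO₄²⁻] = s.
Ksp = [Ag⁺]^2[SO₄²⁻] = (2s)^2 · s = 4s^3
Ksp = 4 × (1.27×10⁻²)^3 = 8.19×10⁻⁶

Ksp = 8.19×10⁻⁶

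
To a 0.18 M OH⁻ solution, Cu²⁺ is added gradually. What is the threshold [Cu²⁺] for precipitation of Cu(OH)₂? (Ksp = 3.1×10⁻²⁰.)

Precipitation of each salt begins when its ion product equals Ksp.
Cu(OH)₂(s) ⇌ Cu²⁺(aq) + 2 OH⁻(aq)
Ksp = [Cu²⁺][OH⁻]^2 = [Cu²⁺](0.18)^2
[Cu²⁺] = 3.1×10⁻²⁰ / (0.18)^2 = 9.6×10⁻¹⁹
[Cu²⁺] = 9.6×10⁻¹⁹ M

9.6×10⁻¹⁹ M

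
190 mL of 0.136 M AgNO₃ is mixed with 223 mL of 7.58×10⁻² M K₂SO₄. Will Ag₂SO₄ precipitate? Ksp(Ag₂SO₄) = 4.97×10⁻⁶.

The combined volume is 413 mL.
[Ag⁺] = (0.136)(190)/413 = 6.26×10⁻² M
[SO₄²⁻] = (7.58×10⁻²)(223)/413 = 4.09×10⁻² M
Q = [Ag⁺]^2[SO₄²⁻] = 1.60×10⁻⁴
Q = 1.60×10⁻⁴ > Ksp = 4.97×10⁻⁶, so the solution is supersaturated and Ag₂SO₄ precipitates.

Yes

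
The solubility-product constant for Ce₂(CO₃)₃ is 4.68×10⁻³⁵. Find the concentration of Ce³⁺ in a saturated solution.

1.07×10⁻⁷ M

Ce₂(CO₃)₃(s) ⇌ 2 Ce³⁺(aq) + 3 CO₃²⁻(aq)
Call the molar solubility s, so that [Ce³⁺] = 2s and [CO₃²⁻] = 3s.
Ksp = [Ce³⁺]^2[CO₃²⁻]^3 = (2s)^2 · (3s)^3 = 108s^5 = 4.68×10⁻³⁵
s = 5.34×10⁻⁸ mol L⁻¹
[Ce³⁺] = 2s = 1.07×10⁻⁷ mol L⁻¹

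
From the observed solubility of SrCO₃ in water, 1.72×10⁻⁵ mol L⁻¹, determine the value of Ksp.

Ksp = 2.96×10⁻¹⁰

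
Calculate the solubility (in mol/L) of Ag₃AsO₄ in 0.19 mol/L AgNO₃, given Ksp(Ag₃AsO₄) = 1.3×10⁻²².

Ag₃AsO₄(s) ⇌ 3 Ag⁺(aq) + AsO₄³⁻(aq)
The solution already contains Ag⁺ at 0.19 mol/L. Let s be the molar solubility of Ag₃AsO₄.
[Ag⁺] ≈ 0.19 mol/L (common ion dominates); [AsO₄³⁻] = s.
Ksp = [Ag⁺]^3[AsO₄³⁻] = (0.19)^3s
s = 1.3×10⁻²² / (0.19)^3 = 1.9×10⁻²⁰
s = 1.9×10⁻²⁰ mol/L

1.9×10⁻²⁰ M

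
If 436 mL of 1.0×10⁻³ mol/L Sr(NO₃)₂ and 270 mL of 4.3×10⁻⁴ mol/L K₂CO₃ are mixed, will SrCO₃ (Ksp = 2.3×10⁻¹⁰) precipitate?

Yes

After mixing, V = 436 mL + 270 mL = 706 mL.
[Sr²⁺] = (1.0×10⁻³)(436)/706 = 6.2×10⁻⁴ mol/L
[CO₃²⁻] = (4.3×10⁻⁴)(270)/706 = 1.6×10⁻⁴ mol/L
Q = [Sr²⁺][CO₃²⁻] = 1.0×10⁻⁷
Since Q (1.0×10⁻⁷) exceeds Ksp (2.3×10⁻¹⁰), SrCO₃ will precipitate.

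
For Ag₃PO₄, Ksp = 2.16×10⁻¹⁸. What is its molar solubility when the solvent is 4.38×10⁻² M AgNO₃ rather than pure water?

Ag₃PO₄(s) ⇌ 3 Ag⁺(aq) + PO₄³⁻(aq)
Ag⁺ is already present at 4.38×10⁻² M. If s mol/L of Ag₃PO₄ dissolves, [PO₄³⁻] = s while [Ag⁺] ≈ 4.38×10⁻² M.
Ksp = [Ag⁺]^3[PO₄³⁻] = (4.38×10⁻²)^3s
s = 2.16×10⁻¹⁸ / (4.38×10⁻²)^3 = 2.57×10⁻¹⁴
s = 2.57×10⁻¹⁴ M

2.57×10⁻¹⁴ M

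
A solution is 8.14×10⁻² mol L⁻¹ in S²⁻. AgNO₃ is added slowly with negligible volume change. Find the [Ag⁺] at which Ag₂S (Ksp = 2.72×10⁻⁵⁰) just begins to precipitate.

5.78×10⁻²⁵ M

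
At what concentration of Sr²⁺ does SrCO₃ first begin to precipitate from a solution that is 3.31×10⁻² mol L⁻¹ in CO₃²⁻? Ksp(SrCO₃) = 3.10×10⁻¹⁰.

The threshold for precipitation is Q = Ksp.
SrCO₃(s) ⇌ Sr²⁺(aq) + CO₃²⁻(aq)
Ksp = [Sr²⁺][CO₃²⁻] = [Sr²⁺](3.31×10⁻²)
[Sr²⁺] = 3.10×10⁻¹⁰ / (3.31×10⁻²) = 9.37×10⁻⁹
[Sr²⁺] = 9.37×10⁻⁹ mol L⁻¹

9.37×10⁻⁹ M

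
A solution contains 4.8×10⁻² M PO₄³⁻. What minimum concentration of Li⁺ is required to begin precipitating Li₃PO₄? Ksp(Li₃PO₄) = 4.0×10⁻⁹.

Precipitation begins when Q = Ksp.
Li₃PO₄(s) ⇌ 3 Li⁺(aq) + PO₄³⁻(aq)
Ksp = [Li⁺]^3[PO₄³⁻] = [Li⁺]^3(4.8×10⁻²)
[Li⁺]^3 = 4.0×10⁻⁹ / (4.8×10⁻²) = 8.3×10⁻⁸
[Li⁺] = 4.4×10⁻³ M

4.4×10⁻³ M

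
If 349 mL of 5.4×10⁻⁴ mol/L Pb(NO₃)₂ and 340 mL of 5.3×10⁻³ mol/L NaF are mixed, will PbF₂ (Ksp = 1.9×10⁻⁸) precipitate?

No

After mixing, V = 349 mL + 340 mL = 689 mL.
[Pb²⁺] = (5.4×10⁻⁴)(349)/689 = 2.7×10⁻⁴ mol/L
[F⁻] = (5.3×10⁻³)(340)/689 = 2.6×10⁻³ mol/L
Q = [Pb²⁺][F⁻]^2 = 1.9×10⁻⁹
Q < Ksp (1.9×10⁻⁹ vs 1.9×10⁻⁸); the solution remains unsaturated and no precipitate forms.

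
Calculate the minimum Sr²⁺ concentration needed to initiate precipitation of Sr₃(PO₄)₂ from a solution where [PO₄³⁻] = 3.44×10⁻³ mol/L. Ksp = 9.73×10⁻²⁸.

Precipitation of each salt begins when its ion product equals Ksp.
Sr₃(PO₄)₂(s) ⇌ 3 Sr²⁺(aq) + 2 PO₄³⁻(aq)
Ksp = [Sr²⁺]^3[PO₄³⁻]^2 = [Sr²⁺]^3(3.44×10⁻³)^2
[Sr²⁺]^3 = 9.73×10⁻²⁸ / (3.44×10⁻³)^2 = 8.22×10⁻²³
[Sr²⁺] = 4.35×10⁻⁸ mol/L

4.35×10⁻⁸ M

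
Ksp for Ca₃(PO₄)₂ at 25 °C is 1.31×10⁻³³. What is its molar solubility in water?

Ca₃(PO₄)₂(s) ⇌ 3 Ca²⁺(aq) + 2 PO₄³⁻(aq)
For each mole of Ca₃(PO₄)₂ that dissolves per liter, [Ca²⁺] = 3s and [PO₄³⁻] = 2s; let s denote this solubility.
Ksp = [Ca²⁺]^3[PO₄³⁻]^2 = (3s)^3 · (2s)^2 = 108s^5
108s^5 = 1.31×10⁻³³  ⇒  s^5 = 1.21×10⁻³⁵
s = 1.04×10⁻⁷ mol L⁻¹

1.04×10⁻⁷ M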